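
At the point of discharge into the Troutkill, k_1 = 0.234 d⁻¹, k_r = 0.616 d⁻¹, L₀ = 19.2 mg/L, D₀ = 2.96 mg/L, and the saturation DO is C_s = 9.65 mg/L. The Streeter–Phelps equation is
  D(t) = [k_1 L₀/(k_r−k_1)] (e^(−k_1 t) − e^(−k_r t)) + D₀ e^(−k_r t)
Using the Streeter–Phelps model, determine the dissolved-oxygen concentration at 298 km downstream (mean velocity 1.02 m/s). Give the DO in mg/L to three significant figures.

DO ≈ 5.42 mg/L

Travel time t = x/v = 298 km / (1.02 m/s) = 298000 m / 1.02 m/s = 292200 s = 3.381 d.
k_1 L₀/(k_r−k_1) = 0.234×19.2/(0.616−0.234) = 4.493/0.3820 = 11.76 mg/L.
e^(−k_1 t) = e^(−0.234×3.381) = 0.4533; e^(−k_r t) = e^(−0.616×3.381) = 0.1246.
D = 11.76 × (0.4533 − 0.1246) + 2.96 × 0.1246 = 3.866 + 0.3687 = 4.235 mg/L.
DO = C_s − D = 9.65 − 4.235 = 5.415 mg/L.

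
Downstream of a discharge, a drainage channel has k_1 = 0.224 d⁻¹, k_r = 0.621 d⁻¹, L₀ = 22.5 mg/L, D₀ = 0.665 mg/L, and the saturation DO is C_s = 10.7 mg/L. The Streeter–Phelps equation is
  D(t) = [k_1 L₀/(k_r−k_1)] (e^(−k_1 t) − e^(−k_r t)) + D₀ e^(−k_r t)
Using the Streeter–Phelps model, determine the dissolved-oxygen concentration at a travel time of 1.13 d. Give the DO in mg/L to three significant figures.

k_1 L₀/(k_r−k_1) = 0.224×22.5/(0.621−0.224) = 5.040/0.3970 = 12.70 mg/L.
e^(−k_1 t) = e^(−0.224×1.130) = 0.7764; e^(−k_r t) = e^(−0.621×1.130) = 0.4957.
D = 12.70 × (0.7764 − 0.4957) + 0.665 × 0.4957 = 3.563 + 0.3297 = 3.893 mg/L.
DO = C_s − D = 10.7 − 3.893 = 6.807 mg/L.

DO ≈ 6.81 mg/L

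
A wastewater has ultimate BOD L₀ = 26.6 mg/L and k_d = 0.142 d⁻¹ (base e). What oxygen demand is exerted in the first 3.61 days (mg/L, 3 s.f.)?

y ≈ 10.7 mg/L

y_t = L₀(1 − e^(−k_d t)) = 26.6 × (1 − e^(−0.142×3.61))
= 26.6 × (1 − 0.5989) = 26.6 × 0.4011 = 10.67 mg/L.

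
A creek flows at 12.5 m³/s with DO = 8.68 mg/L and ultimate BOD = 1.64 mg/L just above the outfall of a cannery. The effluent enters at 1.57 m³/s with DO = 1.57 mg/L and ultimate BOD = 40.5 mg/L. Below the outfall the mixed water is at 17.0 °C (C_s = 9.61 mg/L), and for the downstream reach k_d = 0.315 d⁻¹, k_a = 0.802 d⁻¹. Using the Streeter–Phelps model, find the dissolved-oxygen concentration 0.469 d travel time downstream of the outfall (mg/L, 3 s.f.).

Mixed DO = (12.5×8.68 + 1.57×1.57)/(12.5+1.57) = 111.0/14.07 = 7.887 mg/L.
Mixed L₀ = (12.5×1.64 + 1.57×40.5)/(14.07) = 84.09/14.07 = 5.976 mg/L.
Initial deficit D₀ = C_s − DO₀ = 9.61 − 7.887 = 1.723 mg/L.
D(0.469) = [0.315×5.976/(0.802−0.315)](e^(−0.315×0.469) − e^(−0.802×0.469)) + 1.723 e^(−0.802×0.469)
= 3.866 × (0.8627 − 0.6865) + 1.723 × 0.6865 = 1.864 mg/L.
DO = 9.61 − 1.864 = 7.746 mg/L.

DO ≈ 7.75 mg/L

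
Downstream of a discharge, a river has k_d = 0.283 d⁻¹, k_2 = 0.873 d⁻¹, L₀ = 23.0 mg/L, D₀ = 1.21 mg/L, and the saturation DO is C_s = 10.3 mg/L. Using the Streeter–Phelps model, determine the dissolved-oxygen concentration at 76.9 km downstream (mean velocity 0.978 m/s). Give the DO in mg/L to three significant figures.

Travel time t = x/v = 76.9 km / (0.978 m/s) = 76900 m / 0.978 m/s = 78630 s = 0.9101 d.
k_d L₀/(k_2−k_d) = 0.283×23.0/(0.873−0.283) = 6.509/0.5900 = 11.03 mg/L.
e^(−k_d t) = e^(−0.283×0.9101) = 0.7729; e^(−k_2 t) = e^(−0.873×0.9101) = 0.4518.
D = 11.03 × (0.7729 − 0.4518) + 1.21 × 0.4518 = 3.543 + 0.5467 = 4.089 mg/L.
DO = C_s − D = 10.3 − 4.089 = 6.211 mg/L.

DO ≈ 6.21 mg/L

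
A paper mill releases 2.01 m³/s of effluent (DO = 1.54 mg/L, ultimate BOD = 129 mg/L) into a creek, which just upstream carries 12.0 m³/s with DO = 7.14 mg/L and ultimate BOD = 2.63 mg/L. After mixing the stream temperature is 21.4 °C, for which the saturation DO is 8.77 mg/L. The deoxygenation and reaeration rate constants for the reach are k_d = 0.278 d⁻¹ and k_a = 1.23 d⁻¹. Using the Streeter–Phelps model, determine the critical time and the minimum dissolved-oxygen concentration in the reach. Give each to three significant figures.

Mixed DO = (12.0×7.14 + 2.01×1.54)/(12.0+2.01) = 88.78/14.01 = 6.337 mg/L.
Mixed L₀ = (12.0×2.63 + 2.01×129)/(14.01) = 290.8/14.01 = 20.76 mg/L.
Initial deficit D₀ = C_s − DO₀ = 8.77 − 6.337 = 2.433 mg/L.
t_c = (1/0.9520) ln[(1.23/0.278)(1 − 2.433×0.9520/(0.278×20.76))] = 1.050 × ln(2.648) = 1.023 d.
D_c = (0.278/1.23) × 20.76 × e^(−0.278×1.023) = 0.2260 × 20.76 × 0.7525 = 3.531 mg/L.
Minimum DO = 8.77 − 3.531 = 5.239 mg/L.

t_c ≈ 1.02 d; minimum DO ≈ 5.24 mg/L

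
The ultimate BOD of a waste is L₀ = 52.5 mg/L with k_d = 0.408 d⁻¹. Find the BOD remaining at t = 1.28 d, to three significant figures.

L ≈ 31.1 mg/L

L_t = L₀ e^(−k_d t) = 52.5 × e^(−0.408×1.28) = 52.5 × 0.5932 = 31.14 mg/L.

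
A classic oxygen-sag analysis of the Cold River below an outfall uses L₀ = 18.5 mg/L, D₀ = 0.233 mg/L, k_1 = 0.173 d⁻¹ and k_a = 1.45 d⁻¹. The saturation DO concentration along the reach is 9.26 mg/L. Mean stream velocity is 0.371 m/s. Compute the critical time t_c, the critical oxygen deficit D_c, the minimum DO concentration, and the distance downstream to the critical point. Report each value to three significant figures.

At the critical point dD/dt = 0, so k_1 L₀ e^(−k_1 t) = k_a D. Substituting D(t) from the Streeter–Phelps equation and solving for t gives
t_c = ln[(k_a/k_1)(1 − D₀(k_a−k_1)/(k_1 L₀))] / (k_a−k_1).
Here k_a−k_1 = 1.277 d⁻¹ and 1 − D₀(k_a−k_1)/(k_1 L₀) = 1 − 0.233×1.277/(0.173×18.5) = 0.9070, so
t_c = ln(8.382 × 0.9070) / 1.277 = 2.028 / 1.277 = 1.588 d.
L(t_c) = L₀ e^(−k_1 t_c) = 18.5 × 0.7597 = 14.05 mg/L, and at the critical point k_a D_c = k_1 L, so D_c = (0.173/1.45) × 14.05 = 1.677 mg/L.
Minimum DO = C_s − D_c = 9.26 − 1.677 = 7.583 mg/L.
x_c = v t_c = 0.371 m/s × 1.588 d × 86400 s/d = 50920 m ≈ 50.9 km.

t_c ≈ 1.59 d; D_c ≈ 1.68 mg/L; min DO ≈ 7.58 mg/L; x_c ≈ 50.9 km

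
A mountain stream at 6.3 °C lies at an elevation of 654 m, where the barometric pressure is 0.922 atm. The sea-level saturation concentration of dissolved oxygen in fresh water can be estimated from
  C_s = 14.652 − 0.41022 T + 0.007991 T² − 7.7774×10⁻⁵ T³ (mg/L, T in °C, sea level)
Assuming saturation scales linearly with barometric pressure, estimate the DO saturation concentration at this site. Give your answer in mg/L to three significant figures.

C_s ≈ 11.4 mg/L

At sea level: C_s = 14.652 − 0.41022×6.3 + 0.007991×6.3² − 7.7774×10⁻⁵×6.3³ = 12.37 mg/L.
Pressure correction: C_s' = 12.37 × 0.922 = 11.40 mg/L.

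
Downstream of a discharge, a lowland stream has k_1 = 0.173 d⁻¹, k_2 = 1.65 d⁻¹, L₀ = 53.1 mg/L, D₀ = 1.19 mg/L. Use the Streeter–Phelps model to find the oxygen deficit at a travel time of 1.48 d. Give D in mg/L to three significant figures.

D ≈ 4.38 mg/L

k_1 L₀/(k_2−k_1) = 0.173×53.1/(1.65−0.173) = 9.186/1.477 = 6.220 mg/L.
e^(−k_1 t) = e^(−0.173×1.480) = 0.7741; e^(−k_2 t) = e^(−1.65×1.480) = 0.08699.
D = 6.220 × (0.7741 − 0.08699) + 1.19 × 0.08699 = 4.274 + 0.1035 = 4.377 mg/L.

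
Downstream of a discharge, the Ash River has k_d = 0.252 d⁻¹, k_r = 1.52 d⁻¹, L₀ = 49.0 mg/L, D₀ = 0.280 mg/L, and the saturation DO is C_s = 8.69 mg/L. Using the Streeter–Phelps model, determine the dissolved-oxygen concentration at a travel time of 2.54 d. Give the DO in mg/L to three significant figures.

k_d L₀/(k_r−k_d) = 0.252×49.0/(1.52−0.252) = 12.35/1.268 = 9.738 mg/L.
e^(−k_d t) = e^(−0.252×2.540) = 0.5273; e^(−k_r t) = e^(−1.52×2.540) = 0.02105.
D = 9.738 × (0.5273 − 0.02105) + 0.280 × 0.02105 = 4.929 + 0.005894 = 4.935 mg/L.
DO = C_s − D = 8.69 − 4.935 = 3.755 mg/L.

DO ≈ 3.75 mg/L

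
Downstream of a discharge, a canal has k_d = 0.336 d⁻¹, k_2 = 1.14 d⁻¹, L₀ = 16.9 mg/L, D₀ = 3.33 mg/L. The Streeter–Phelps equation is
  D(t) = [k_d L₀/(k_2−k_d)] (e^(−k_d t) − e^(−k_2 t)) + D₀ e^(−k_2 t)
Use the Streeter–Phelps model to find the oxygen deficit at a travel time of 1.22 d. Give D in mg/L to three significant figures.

D ≈ 3.76 mg/L

k_d L₀/(k_2−k_d) = 0.336×16.9/(1.14−0.336) = 5.678/0.8040 = 7.063 mg/L.
e^(−k_d t) = e^(−0.336×1.220) = 0.6637; e^(−k_2 t) = e^(−1.14×1.220) = 0.2489.
D = 7.063 × (0.6637 − 0.2489) + 3.33 × 0.2489 = 2.930 + 0.8288 = 3.759 mg/L.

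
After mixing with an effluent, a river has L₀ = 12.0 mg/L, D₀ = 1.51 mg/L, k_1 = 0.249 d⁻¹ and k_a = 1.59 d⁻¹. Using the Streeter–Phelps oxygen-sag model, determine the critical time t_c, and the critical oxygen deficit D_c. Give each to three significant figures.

t_c ≈ 0.538 d; D_c ≈ 1.64 mg/L

With k_a/k_1 = 6.386 and 1 − D₀(k_a−k_1)/(k_1 L₀) = 0.3223,
t_c = ln(6.386 × 0.3223) / (1.59 − 0.249) = ln(2.058) / 1.341 = 0.7218/1.341 = 0.5383 d.
D_c = (k_1/k_a) L₀ e^(−k_1 t_c) = (0.249/1.59) × 12.0 × e^(−0.249×0.5383) = 0.1566 × 12.0 × 0.8746 = 1.644 mg/L.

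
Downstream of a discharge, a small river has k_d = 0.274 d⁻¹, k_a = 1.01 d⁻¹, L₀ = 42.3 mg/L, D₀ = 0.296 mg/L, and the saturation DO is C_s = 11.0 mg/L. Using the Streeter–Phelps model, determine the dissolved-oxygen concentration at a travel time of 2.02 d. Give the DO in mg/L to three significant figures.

k_d L₀/(k_a−k_d) = 0.274×42.3/(1.01−0.274) = 11.59/0.7360 = 15.75 mg/L.
e^(−k_d t) = e^(−0.274×2.020) = 0.5749; e^(−k_a t) = e^(−1.01×2.020) = 0.1300.
D = 15.75 × (0.5749 − 0.1300) + 0.296 × 0.1300 = 7.007 + 0.03848 = 7.045 mg/L.
DO = C_s − D = 11.0 − 7.045 = 3.955 mg/L.

DO ≈ 3.95 mg/L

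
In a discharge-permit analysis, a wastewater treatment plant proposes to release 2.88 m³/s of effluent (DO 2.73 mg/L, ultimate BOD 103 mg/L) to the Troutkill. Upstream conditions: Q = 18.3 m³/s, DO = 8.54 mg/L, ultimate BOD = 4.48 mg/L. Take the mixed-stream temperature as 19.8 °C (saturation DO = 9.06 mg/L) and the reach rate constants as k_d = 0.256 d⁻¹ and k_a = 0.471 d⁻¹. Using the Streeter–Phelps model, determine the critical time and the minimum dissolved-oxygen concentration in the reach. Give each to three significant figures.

Mixed DO = (18.3×8.54 + 2.88×2.73)/(18.3+2.88) = 164.1/21.18 = 7.750 mg/L.
Mixed L₀ = (18.3×4.48 + 2.88×103)/(21.18) = 378.6/21.18 = 17.88 mg/L.
Initial deficit D₀ = C_s − DO₀ = 9.06 − 7.750 = 1.310 mg/L.
t_c = (1/0.2150) ln[(0.471/0.256)(1 − 1.310×0.2150/(0.256×17.88))] = 4.651 × ln(1.727) = 2.540 d.
D_c = (0.256/0.471) × 17.88 × e^(−0.256×2.540) = 0.5435 × 17.88 × 0.5219 = 5.071 mg/L.
Minimum DO = 9.06 − 5.071 = 3.989 mg/L.

t_c ≈ 2.54 d; minimum DO ≈ 3.99 mg/L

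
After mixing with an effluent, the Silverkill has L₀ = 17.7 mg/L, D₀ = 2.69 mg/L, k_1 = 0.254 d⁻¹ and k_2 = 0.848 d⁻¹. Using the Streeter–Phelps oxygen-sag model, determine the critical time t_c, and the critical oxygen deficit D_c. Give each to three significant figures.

At the critical point dD/dt = 0, so k_1 L₀ e^(−k_1 t) = k_2 D. Substituting D(t) from the Streeter–Phelps equation and solving for t gives
t_c = ln[(k_2/k_1)(1 − D₀(k_2−k_1)/(k_1 L₀))] / (k_2−k_1).
Here k_2−k_1 = 0.5940 d⁻¹ and 1 − D₀(k_2−k_1)/(k_1 L₀) = 1 − 2.69×0.5940/(0.254×17.7) = 0.6446, so
t_c = ln(3.339 × 0.6446) / 0.5940 = 0.7664 / 0.5940 = 1.290 d.
L(t_c) = L₀ e^(−k_1 t_c) = 17.7 × 0.7206 = 12.75 mg/L, and at the critical point k_2 D_c = k_1 L, so D_c = (0.254/0.848) × 12.75 = 3.820 mg/L.

t_c ≈ 1.29 d; D_c ≈ 3.82 mg/L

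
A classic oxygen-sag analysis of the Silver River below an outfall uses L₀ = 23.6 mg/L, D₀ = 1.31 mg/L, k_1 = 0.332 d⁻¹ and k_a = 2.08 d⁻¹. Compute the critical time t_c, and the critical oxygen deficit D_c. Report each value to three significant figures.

At the critical point dD/dt = 0, so k_1 L₀ e^(−k_1 t) = k_a D. Substituting D(t) from the Streeter–Phelps equation and solving for t gives
t_c = ln[(k_a/k_1)(1 − D₀(k_a−k_1)/(k_1 L₀))] / (k_a−k_1).
Here k_a−k_1 = 1.748 d⁻¹ and 1 − D₀(k_a−k_1)/(k_1 L₀) = 1 − 1.31×1.748/(0.332×23.6) = 0.7077, so
t_c = ln(6.265 × 0.7077) / 1.748 = 1.489 / 1.748 = 0.8520 d.
L(t_c) = L₀ e^(−k_1 t_c) = 23.6 × 0.7536 = 17.79 mg/L, and at the critical point k_a D_c = k_1 L, so D_c = (0.332/2.08) × 17.79 = 2.839 mg/L.

t_c ≈ 0.852 d; D_c ≈ 2.84 mg/L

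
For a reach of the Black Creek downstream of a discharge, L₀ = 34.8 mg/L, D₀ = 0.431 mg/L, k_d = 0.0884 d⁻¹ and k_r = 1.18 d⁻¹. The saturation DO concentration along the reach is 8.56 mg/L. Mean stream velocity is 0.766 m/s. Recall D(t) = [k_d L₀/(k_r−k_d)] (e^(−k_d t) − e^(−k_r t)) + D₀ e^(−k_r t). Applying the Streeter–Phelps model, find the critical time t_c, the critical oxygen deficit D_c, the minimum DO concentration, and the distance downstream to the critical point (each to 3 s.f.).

t_c ≈ 2.22 d; D_c ≈ 2.14 mg/L; min DO ≈ 6.42 mg/L; x_c ≈ 147 km

At the critical point dD/dt = 0, so k_d L₀ e^(−k_d t) = k_r D. Substituting D(t) from the Streeter–Phelps equation and solving for t gives
t_c = ln[(k_r/k_d)(1 − D₀(k_r−k_d)/(k_d L₀))] / (k_r−k_d).
Here k_r−k_d = 1.092 d⁻¹ and 1 − D₀(k_r−k_d)/(k_d L₀) = 1 − 0.431×1.092/(0.0884×34.8) = 0.8471, so
t_c = ln(13.35 × 0.8471) / 1.092 = 2.425 / 1.092 = 2.222 d.
L(t_c) = L₀ e^(−k_d t_c) = 34.8 × 0.8217 = 28.59 mg/L, and at the critical point k_r D_c = k_d L, so D_c = (0.0884/1.18) × 28.59 = 2.142 mg/L.
Minimum DO = C_s − D_c = 8.56 − 2.142 = 6.418 mg/L.
x_c = v t_c = 0.766 m/s × 2.222 d × 86400 s/d = 147100 m ≈ 147 km.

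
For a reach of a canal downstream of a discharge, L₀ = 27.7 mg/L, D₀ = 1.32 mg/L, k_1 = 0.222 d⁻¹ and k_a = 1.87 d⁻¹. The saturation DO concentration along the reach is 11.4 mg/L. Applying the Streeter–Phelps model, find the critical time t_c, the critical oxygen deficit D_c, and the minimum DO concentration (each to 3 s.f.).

t_c ≈ 1.03 d; D_c ≈ 2.62 mg/L; min DO ≈ 8.78 mg/L

With k_a/k_1 = 8.423 and 1 − D₀(k_a−k_1)/(k_1 L₀) = 0.6462,
t_c = ln(8.423 × 0.6462) / (1.87 − 0.222) = ln(5.444) / 1.648 = 1.694/1.648 = 1.028 d.
L(t_c) = L₀ e^(−k_1 t_c) = 27.7 × 0.7959 = 22.05 mg/L, and at the critical point k_a D_c = k_1 L, so D_c = (0.222/1.87) × 22.05 = 2.617 mg/L.
Minimum DO = C_s − D_c = 11.4 − 2.617 = 8.783 mg/L.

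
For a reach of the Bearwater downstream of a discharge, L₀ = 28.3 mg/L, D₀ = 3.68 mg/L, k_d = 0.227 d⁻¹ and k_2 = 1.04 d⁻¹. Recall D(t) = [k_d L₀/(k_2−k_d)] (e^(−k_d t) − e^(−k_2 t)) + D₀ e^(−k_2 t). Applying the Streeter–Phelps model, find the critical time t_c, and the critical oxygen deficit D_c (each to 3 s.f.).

With k_2/k_d = 4.581 and 1 − D₀(k_2−k_d)/(k_d L₀) = 0.5343,
t_c = ln(4.581 × 0.5343) / (1.04 − 0.227) = ln(2.448) / 0.8130 = 0.8952/0.8130 = 1.101 d.
D_c = (k_d/k_2) L₀ e^(−k_d t_c) = (0.227/1.04) × 28.3 × e^(−0.227×1.101) = 0.2183 × 28.3 × 0.7788 = 4.811 mg/L.

t_c ≈ 1.10 d; D_c ≈ 4.81 mg/L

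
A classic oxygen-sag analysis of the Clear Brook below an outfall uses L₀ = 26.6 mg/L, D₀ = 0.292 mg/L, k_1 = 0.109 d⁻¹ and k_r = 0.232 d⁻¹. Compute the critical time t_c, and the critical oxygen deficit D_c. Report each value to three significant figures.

At the critical point dD/dt = 0, so k_1 L₀ e^(−k_1 t) = k_r D. Substituting D(t) from the Streeter–Phelps equation and solving for t gives
t_c = ln[(k_r/k_1)(1 − D₀(k_r−k_1)/(k_1 L₀))] / (k_r−k_1).
Here k_r−k_1 = 0.1230 d⁻¹ and 1 − D₀(k_r−k_1)/(k_1 L₀) = 1 − 0.292×0.1230/(0.109×26.6) = 0.9876, so
t_c = ln(2.128 × 0.9876) / 0.1230 = 0.7429 / 0.1230 = 6.040 d.
L(t_c) = L₀ e^(−k_1 t_c) = 26.6 × 0.5177 = 13.77 mg/L, and at the critical point k_r D_c = k_1 L, so D_c = (0.109/0.232) × 13.77 = 6.470 mg/L.

t_c ≈ 6.04 d; D_c ≈ 6.47 mg/L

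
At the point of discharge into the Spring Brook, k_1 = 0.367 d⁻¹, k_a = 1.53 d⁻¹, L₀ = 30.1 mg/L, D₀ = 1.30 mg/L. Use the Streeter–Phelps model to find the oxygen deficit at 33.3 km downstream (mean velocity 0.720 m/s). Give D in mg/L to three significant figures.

D ≈ 4.19 mg/L

Travel time t = x/v = 33.3 km / (0.720 m/s) = 33300 m / 0.720 m/s = 46250 s = 0.5353 d.
k_1 L₀/(k_a−k_1) = 0.367×30.1/(1.53−0.367) = 11.05/1.163 = 9.498 mg/L.
e^(−k_1 t) = e^(−0.367×0.5353) = 0.8216; e^(−k_a t) = e^(−1.53×0.5353) = 0.4409.
D = 9.498 × (0.8216 − 0.4409) + 1.30 × 0.4409 = 3.617 + 0.5731 = 4.190 mg/L.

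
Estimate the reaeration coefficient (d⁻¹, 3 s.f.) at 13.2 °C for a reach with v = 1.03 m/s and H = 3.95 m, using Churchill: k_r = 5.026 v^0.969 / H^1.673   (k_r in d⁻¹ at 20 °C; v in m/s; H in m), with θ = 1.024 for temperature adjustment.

k_r(20) = 5.026 × 1.03^0.969 / 3.95^1.673 = 5.026 × 1.029 / 9.957 = 0.5195 d⁻¹.
k_r(13.2) = 0.5195 × 1.024^(13.2−20) = 0.5195 × 0.8511 = 0.4421 d⁻¹.

k_r ≈ 0.442 d⁻¹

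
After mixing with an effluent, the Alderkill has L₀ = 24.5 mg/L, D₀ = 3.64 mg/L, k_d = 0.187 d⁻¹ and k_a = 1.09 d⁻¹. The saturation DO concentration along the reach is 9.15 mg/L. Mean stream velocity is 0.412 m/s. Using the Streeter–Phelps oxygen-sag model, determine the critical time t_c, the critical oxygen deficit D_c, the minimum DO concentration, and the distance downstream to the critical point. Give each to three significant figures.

t_c ≈ 0.553 d; D_c ≈ 3.79 mg/L; min DO ≈ 5.36 mg/L; x_c ≈ 19.7 km

t_c = [1/(k_a−k_d)] ln[(k_a/k_d)(1 − D₀(k_a−k_d)/(k_d L₀))]
= [1/(1.09−0.187)] ln[(1.09/0.187)(1 − 3.64×0.9030/(0.187×24.5))]
= (1/0.9030) ln[5.829 × 0.2826] = 1.107 × ln(1.647) = 1.107 × 0.4990 = 0.5526 d.
L(t_c) = L₀ e^(−k_d t_c) = 24.5 × 0.9018 = 22.09 mg/L, and at the critical point k_a D_c = k_d L, so D_c = (0.187/1.09) × 22.09 = 3.791 mg/L.
Minimum DO = C_s − D_c = 9.15 − 3.791 = 5.359 mg/L.
x_c = v t_c = 0.412 m/s × 0.5526 d × 86400 s/d = 19670 m ≈ 19.7 km.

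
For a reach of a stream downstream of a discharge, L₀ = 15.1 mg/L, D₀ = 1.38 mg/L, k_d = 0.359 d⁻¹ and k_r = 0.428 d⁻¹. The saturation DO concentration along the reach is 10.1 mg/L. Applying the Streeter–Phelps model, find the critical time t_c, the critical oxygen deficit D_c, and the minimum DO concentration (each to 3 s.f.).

With k_r/k_d = 1.192 and 1 − D₀(k_r−k_d)/(k_d L₀) = 0.9824,
t_c = ln(1.192 × 0.9824) / (0.428 − 0.359) = ln(1.171) / 0.06900 = 0.1581/0.06900 = 2.291 d.
D_c = (k_d/k_r) L₀ e^(−k_d t_c) = (0.359/0.428) × 15.1 × e^(−0.359×2.291) = 0.8388 × 15.1 × 0.4393 = 5.565 mg/L.
Minimum DO = C_s − D_c = 10.1 − 5.565 = 4.535 mg/L.

t_c ≈ 2.29 d; D_c ≈ 5.56 mg/L; min DO ≈ 4.54 mg/L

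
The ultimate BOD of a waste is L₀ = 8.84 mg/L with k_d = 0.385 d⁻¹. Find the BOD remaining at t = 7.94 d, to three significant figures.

L_t = L₀ e^(−k_d t) = 8.84 × e^(−0.385×7.94) = 8.84 × 0.04703 = 0.4158 mg/L.

L ≈ 0.416 mg/L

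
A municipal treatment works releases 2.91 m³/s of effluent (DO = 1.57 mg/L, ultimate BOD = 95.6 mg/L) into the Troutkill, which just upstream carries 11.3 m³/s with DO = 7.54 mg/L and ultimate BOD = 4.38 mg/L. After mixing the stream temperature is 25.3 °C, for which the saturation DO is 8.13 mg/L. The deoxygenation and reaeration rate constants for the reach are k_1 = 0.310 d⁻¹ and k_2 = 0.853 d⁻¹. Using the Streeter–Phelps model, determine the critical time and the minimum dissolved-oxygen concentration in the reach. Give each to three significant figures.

t_c ≈ 1.59 d; minimum DO ≈ 3.01 mg/L

Mixed DO = (11.3×7.54 + 2.91×1.57)/(11.3+2.91) = 89.77/14.21 = 6.317 mg/L.
Mixed L₀ = (11.3×4.38 + 2.91×95.6)/(14.21) = 327.7/14.21 = 23.06 mg/L.
Initial deficit D₀ = C_s − DO₀ = 8.13 − 6.317 = 1.813 mg/L.
t_c = (1/0.5430) ln[(0.853/0.310)(1 − 1.813×0.5430/(0.310×23.06))] = 1.842 × ln(2.373) = 1.591 d.
D_c = (0.310/0.853) × 23.06 × e^(−0.310×1.591) = 0.3634 × 23.06 × 0.6106 = 5.117 mg/L.
Minimum DO = 8.13 − 5.117 = 3.013 mg/L.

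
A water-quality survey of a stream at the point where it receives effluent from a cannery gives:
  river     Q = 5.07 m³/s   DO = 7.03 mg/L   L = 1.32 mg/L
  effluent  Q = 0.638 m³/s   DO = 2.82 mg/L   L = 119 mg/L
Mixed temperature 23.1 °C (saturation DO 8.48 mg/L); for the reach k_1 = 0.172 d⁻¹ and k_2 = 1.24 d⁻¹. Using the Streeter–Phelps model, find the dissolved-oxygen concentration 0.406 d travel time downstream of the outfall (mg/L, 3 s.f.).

DO ≈ 6.55 mg/L

Mixed DO = (5.07×7.03 + 0.638×2.82)/(5.07+0.638) = 37.44/5.708 = 6.559 mg/L.
Mixed L₀ = (5.07×1.32 + 0.638×119)/(5.708) = 82.61/5.708 = 14.47 mg/L.
Initial deficit D₀ = C_s − DO₀ = 8.48 − 6.559 = 1.921 mg/L.
D(0.406) = [0.172×14.47/(1.24−0.172)](e^(−0.172×0.406) − e^(−1.24×0.406)) + 1.921 e^(−1.24×0.406)
= 2.331 × (0.9326 − 0.6044) + 1.921 × 0.6044 = 1.926 mg/L.
DO = 8.48 − 1.926 = 6.554 mg/L.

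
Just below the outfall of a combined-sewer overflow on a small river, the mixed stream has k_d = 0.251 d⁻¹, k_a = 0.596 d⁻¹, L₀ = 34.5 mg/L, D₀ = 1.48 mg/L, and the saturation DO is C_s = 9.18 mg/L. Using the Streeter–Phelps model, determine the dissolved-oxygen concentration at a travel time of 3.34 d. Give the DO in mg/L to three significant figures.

k_d L₀/(k_a−k_d) = 0.251×34.5/(0.596−0.251) = 8.659/0.3450 = 25.10 mg/L.
e^(−k_d t) = e^(−0.251×3.340) = 0.4324; e^(−k_a t) = e^(−0.596×3.340) = 0.1366.
D = 25.10 × (0.4324 − 0.1366) + 1.48 × 0.1366 = 7.425 + 0.2022 = 7.627 mg/L.
DO = C_s − D = 9.18 − 7.627 = 1.553 mg/L.

DO ≈ 1.55 mg/L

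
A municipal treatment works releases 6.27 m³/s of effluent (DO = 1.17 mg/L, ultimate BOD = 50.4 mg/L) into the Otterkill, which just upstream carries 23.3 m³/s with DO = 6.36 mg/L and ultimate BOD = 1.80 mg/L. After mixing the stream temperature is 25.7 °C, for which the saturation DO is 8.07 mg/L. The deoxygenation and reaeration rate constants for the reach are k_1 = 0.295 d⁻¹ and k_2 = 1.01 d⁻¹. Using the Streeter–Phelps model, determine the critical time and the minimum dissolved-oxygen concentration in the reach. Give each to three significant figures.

Mixed DO = (23.3×6.36 + 6.27×1.17)/(23.3+6.27) = 155.5/29.57 = 5.260 mg/L.
Mixed L₀ = (23.3×1.80 + 6.27×50.4)/(29.57) = 357.9/29.57 = 12.11 mg/L.
Initial deficit D₀ = C_s − DO₀ = 8.07 − 5.260 = 2.810 mg/L.
t_c = (1/0.7150) ln[(1.01/0.295)(1 − 2.810×0.7150/(0.295×12.11))] = 1.399 × ln(1.497) = 0.5644 d.
D_c = (0.295/1.01) × 12.11 × e^(−0.295×0.5644) = 0.2921 × 12.11 × 0.8466 = 2.993 mg/L.
Minimum DO = 8.07 − 2.993 = 5.077 mg/L.

t_c ≈ 0.564 d; minimum DO ≈ 5.08 mg/L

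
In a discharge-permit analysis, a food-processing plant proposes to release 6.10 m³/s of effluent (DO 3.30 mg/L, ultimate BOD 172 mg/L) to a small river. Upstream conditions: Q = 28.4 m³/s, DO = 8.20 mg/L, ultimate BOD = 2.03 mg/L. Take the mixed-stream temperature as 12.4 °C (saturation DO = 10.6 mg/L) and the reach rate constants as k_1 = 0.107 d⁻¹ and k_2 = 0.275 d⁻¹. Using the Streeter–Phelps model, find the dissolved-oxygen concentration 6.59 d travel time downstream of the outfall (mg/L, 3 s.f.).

DO ≈ 3.31 mg/L

Mixed DO = (28.4×8.20 + 6.10×3.30)/(28.4+6.10) = 253.0/34.50 = 7.334 mg/L.
Mixed L₀ = (28.4×2.03 + 6.10×172)/(34.50) = 1107/34.50 = 32.08 mg/L.
Initial deficit D₀ = C_s − DO₀ = 10.6 − 7.334 = 3.266 mg/L.
D(6.59) = [0.107×32.08/(0.275−0.107)](e^(−0.107×6.59) − e^(−0.275×6.59)) + 3.266 e^(−0.275×6.59)
= 20.43 × (0.4940 − 0.1633) + 3.266 × 0.1633 = 7.292 mg/L.
DO = 10.6 − 7.292 = 3.308 mg/L.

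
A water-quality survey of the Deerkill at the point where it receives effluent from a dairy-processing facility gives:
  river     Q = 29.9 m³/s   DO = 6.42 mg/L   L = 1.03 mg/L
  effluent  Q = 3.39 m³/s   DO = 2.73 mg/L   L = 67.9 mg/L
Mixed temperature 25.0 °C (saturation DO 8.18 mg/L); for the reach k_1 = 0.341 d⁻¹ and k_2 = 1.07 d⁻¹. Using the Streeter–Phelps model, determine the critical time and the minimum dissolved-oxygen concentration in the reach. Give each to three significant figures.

t_c ≈ 0.371 d; minimum DO ≈ 5.98 mg/L

Mixed DO = (29.9×6.42 + 3.39×2.73)/(29.9+3.39) = 201.2/33.29 = 6.044 mg/L.
Mixed L₀ = (29.9×1.03 + 3.39×67.9)/(33.29) = 261.0/33.29 = 7.840 mg/L.
Initial deficit D₀ = C_s − DO₀ = 8.18 − 6.044 = 2.136 mg/L.
t_c = (1/0.7290) ln[(1.07/0.341)(1 − 2.136×0.7290/(0.341×7.840))] = 1.372 × ln(1.310) = 0.3707 d.
D_c = (0.341/1.07) × 7.840 × e^(−0.341×0.3707) = 0.3187 × 7.840 × 0.8812 = 2.202 mg/L.
Minimum DO = 8.18 − 2.202 = 5.978 mg/L.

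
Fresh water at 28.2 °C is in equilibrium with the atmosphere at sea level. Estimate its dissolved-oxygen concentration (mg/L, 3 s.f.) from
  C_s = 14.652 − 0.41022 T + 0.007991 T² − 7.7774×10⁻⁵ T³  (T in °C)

C_s ≈ 7.69 mg/L

C_s = 14.652 − 0.41022×28.2 + 0.007991×28.2² − 7.7774×10⁻⁵×28.2³ = 7.694 mg/L.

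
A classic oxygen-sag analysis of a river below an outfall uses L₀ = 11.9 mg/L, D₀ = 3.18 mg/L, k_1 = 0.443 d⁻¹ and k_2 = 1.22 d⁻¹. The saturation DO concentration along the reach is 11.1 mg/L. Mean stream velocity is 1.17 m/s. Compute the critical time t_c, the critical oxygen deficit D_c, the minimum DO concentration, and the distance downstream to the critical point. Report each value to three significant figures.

t_c ≈ 0.490 d; D_c ≈ 3.48 mg/L; min DO ≈ 7.62 mg/L; x_c ≈ 49.5 km

With k_2/k_1 = 2.754 and 1 − D₀(k_2−k_1)/(k_1 L₀) = 0.5313,
t_c = ln(2.754 × 0.5313) / (1.22 − 0.443) = ln(1.463) / 0.7770 = 0.3806/0.7770 = 0.4898 d.
L(t_c) = L₀ e^(−k_1 t_c) = 11.9 × 0.8049 = 9.579 mg/L, and at the critical point k_2 D_c = k_1 L, so D_c = (0.443/1.22) × 9.579 = 3.478 mg/L.
Minimum DO = C_s − D_c = 11.1 − 3.478 = 7.622 mg/L.
x_c = v t_c = 1.17 m/s × 0.4898 d × 86400 s/d = 49520 m ≈ 49.5 km.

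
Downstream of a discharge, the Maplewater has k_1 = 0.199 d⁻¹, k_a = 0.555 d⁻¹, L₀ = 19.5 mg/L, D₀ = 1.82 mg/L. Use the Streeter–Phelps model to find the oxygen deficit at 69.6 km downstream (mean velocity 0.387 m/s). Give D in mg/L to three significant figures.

Travel time t = x/v = 69.6 km / (0.387 m/s) = 69600 m / 0.387 m/s = 179800 s = 2.082 d.
k_1 L₀/(k_a−k_1) = 0.199×19.5/(0.555−0.199) = 3.881/0.3560 = 10.90 mg/L.
e^(−k_1 t) = e^(−0.199×2.082) = 0.6609; e^(−k_a t) = e^(−0.555×2.082) = 0.3150.
D = 10.90 × (0.6609 − 0.3150) + 1.82 × 0.3150 = 3.770 + 0.5733 = 4.343 mg/L.

D ≈ 4.34 mg/L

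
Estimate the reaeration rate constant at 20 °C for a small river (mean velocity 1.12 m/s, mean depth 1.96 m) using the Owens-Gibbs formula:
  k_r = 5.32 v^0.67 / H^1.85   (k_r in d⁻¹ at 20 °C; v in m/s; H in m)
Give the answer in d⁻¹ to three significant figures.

k_r = 5.32 × 1.12^0.67 / 1.96^1.85 = 5.32 × 1.079 / 3.473 = 1.653 d⁻¹.

k_r ≈ 1.65 d⁻¹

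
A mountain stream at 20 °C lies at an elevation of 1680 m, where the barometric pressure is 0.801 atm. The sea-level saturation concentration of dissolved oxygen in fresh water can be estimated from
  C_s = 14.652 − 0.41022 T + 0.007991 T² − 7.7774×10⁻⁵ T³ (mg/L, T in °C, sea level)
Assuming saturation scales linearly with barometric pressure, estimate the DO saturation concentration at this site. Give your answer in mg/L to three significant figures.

C_s ≈ 7.23 mg/L

At sea level: C_s = 14.652 − 0.41022×20 + 0.007991×20² − 7.7774×10⁻⁵×20³ = 9.022 mg/L.
Pressure correction: C_s' = 9.022 × 0.801 = 7.226 mg/L.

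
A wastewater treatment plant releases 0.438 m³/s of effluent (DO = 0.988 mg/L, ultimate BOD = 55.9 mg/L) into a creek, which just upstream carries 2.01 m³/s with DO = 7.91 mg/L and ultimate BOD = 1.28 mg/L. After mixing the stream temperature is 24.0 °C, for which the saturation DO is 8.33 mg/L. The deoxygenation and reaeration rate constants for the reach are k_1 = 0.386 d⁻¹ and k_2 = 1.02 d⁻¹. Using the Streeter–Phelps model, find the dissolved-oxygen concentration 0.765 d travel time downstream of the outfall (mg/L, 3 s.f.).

DO ≈ 5.65 mg/L

Mixed DO = (2.01×7.91 + 0.438×0.988)/(2.01+0.438) = 16.33/2.448 = 6.672 mg/L.
Mixed L₀ = (2.01×1.28 + 0.438×55.9)/(2.448) = 27.06/2.448 = 11.05 mg/L.
Initial deficit D₀ = C_s − DO₀ = 8.33 − 6.672 = 1.658 mg/L.
D(0.765) = [0.386×11.05/(1.02−0.386)](e^(−0.386×0.765) − e^(−1.02×0.765)) + 1.658 e^(−1.02×0.765)
= 6.729 × (0.7443 − 0.4583) + 1.658 × 0.4583 = 2.685 mg/L.
DO = 8.33 − 2.685 = 5.645 mg/L.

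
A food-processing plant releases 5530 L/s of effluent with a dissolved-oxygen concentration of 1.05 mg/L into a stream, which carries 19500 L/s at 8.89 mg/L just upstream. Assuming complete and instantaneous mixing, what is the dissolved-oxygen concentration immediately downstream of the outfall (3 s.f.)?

7.16 mg/L

Flow-weighted mixing: C = (Q_r C_r + Q_w C_w)/(Q_r + Q_w)
= (19500×8.89 + 5530×1.05)/(19500 + 5530) = 179200/25030 = 7.158 mg/L.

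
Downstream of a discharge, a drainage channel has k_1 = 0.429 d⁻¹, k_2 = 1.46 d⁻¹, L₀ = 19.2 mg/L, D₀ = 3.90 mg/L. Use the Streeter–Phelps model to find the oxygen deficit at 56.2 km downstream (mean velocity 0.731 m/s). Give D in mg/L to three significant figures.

Travel time t = x/v = 56.2 km / (0.731 m/s) = 56200 m / 0.731 m/s = 76880 s = 0.8898 d.
k_1 L₀/(k_2−k_1) = 0.429×19.2/(1.46−0.429) = 8.237/1.031 = 7.989 mg/L.
e^(−k_1 t) = e^(−0.429×0.8898) = 0.6827; e^(−k_2 t) = e^(−1.46×0.8898) = 0.2728.
D = 7.989 × (0.6827 − 0.2728) + 3.90 × 0.2728 = 3.275 + 1.064 = 4.339 mg/L.

D ≈ 4.34 mg/L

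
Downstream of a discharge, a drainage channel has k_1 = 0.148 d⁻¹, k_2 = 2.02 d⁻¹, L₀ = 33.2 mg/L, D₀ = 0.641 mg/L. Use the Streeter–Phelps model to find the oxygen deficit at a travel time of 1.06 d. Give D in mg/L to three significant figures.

D ≈ 2.01 mg/L

k_1 L₀/(k_2−k_1) = 0.148×33.2/(2.02−0.148) = 4.914/1.872 = 2.625 mg/L.
e^(−k_1 t) = e^(−0.148×1.060) = 0.8548; e^(−k_2 t) = e^(−2.02×1.060) = 0.1175.
D = 2.625 × (0.8548 − 0.1175) + 0.641 × 0.1175 = 1.935 + 0.07533 = 2.011 mg/L.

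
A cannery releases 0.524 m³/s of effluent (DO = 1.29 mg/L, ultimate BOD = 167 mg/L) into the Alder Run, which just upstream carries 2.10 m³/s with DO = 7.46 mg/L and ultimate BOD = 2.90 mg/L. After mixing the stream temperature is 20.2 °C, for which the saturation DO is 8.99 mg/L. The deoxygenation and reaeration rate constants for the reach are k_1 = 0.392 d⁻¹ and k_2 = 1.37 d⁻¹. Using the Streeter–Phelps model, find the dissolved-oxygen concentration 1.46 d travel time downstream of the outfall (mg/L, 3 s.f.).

DO ≈ 2.48 mg/L

Mixed DO = (2.10×7.46 + 0.524×1.29)/(2.10+0.524) = 16.34/2.624 = 6.228 mg/L.
Mixed L₀ = (2.10×2.90 + 0.524×167)/(2.624) = 93.60/2.624 = 35.67 mg/L.
Initial deficit D₀ = C_s − DO₀ = 8.99 − 6.228 = 2.762 mg/L.
D(1.46) = [0.392×35.67/(1.37−0.392)](e^(−0.392×1.46) − e^(−1.37×1.46)) + 2.762 e^(−1.37×1.46)
= 14.30 × (0.5642 − 0.1353) + 2.762 × 0.1353 = 6.506 mg/L.
DO = 8.99 − 6.506 = 2.484 mg/L.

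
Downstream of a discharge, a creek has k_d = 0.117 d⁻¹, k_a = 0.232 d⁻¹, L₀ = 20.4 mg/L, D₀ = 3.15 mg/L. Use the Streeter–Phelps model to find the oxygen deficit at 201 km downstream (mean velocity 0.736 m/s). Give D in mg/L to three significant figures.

Travel time t = x/v = 201 km / (0.736 m/s) = 201000 m / 0.736 m/s = 273100 s = 3.161 d.
k_d L₀/(k_a−k_d) = 0.117×20.4/(0.232−0.117) = 2.387/0.1150 = 20.75 mg/L.
e^(−k_d t) = e^(−0.117×3.161) = 0.6909; e^(−k_a t) = e^(−0.232×3.161) = 0.4803.
D = 20.75 × (0.6909 − 0.4803) + 3.15 × 0.4803 = 4.370 + 1.513 = 5.883 mg/L.

D ≈ 5.88 mg/L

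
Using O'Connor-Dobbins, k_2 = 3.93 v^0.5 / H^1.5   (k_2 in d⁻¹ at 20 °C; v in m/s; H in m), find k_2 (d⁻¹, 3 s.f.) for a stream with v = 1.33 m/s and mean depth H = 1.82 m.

k_2 = 3.93 × 1.33^0.5 / 1.82^1.5 = 3.93 × 1.153 / 2.455 = 1.846 d⁻¹.

k_2 ≈ 1.85 d⁻¹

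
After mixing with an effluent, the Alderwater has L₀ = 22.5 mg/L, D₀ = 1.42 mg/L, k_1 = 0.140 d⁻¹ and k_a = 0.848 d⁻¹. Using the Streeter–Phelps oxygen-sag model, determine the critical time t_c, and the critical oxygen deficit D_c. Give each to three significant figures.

With k_a/k_1 = 6.057 and 1 − D₀(k_a−k_1)/(k_1 L₀) = 0.6808,
t_c = ln(6.057 × 0.6808) / (0.848 − 0.140) = ln(4.124) / 0.7080 = 1.417/0.7080 = 2.001 d.
D_c = (k_1/k_a) L₀ e^(−k_1 t_c) = (0.140/0.848) × 22.5 × e^(−0.140×2.001) = 0.1651 × 22.5 × 0.7557 = 2.807 mg/L.

t_c ≈ 2.00 d; D_c ≈ 2.81 mg/L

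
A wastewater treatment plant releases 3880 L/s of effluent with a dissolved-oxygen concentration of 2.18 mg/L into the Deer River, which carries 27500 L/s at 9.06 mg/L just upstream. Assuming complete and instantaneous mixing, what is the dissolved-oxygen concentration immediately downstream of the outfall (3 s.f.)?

Flow-weighted mixing: C = (Q_r C_r + Q_w C_w)/(Q_r + Q_w)
= (27500×9.06 + 3880×2.18)/(27500 + 3880) = 257600/31380 = 8.209 mg/L.

8.21 mg/L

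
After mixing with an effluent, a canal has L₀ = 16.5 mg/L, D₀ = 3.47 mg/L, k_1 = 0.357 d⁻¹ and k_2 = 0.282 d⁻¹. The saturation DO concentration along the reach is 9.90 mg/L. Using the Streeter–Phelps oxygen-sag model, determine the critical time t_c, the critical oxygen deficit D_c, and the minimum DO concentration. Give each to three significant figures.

With k_2/k_1 = 0.7899 and 1 − D₀(k_2−k_1)/(k_1 L₀) = 1.044,
t_c = ln(0.7899 × 1.044) / (0.282 − 0.357) = ln(0.8248) / -0.07500 = -0.1926/-0.07500 = 2.568 d.
L(t_c) = L₀ e^(−k_1 t_c) = 16.5 × 0.3998 = 6.597 mg/L, and at the critical point k_2 D_c = k_1 L, so D_c = (0.357/0.282) × 6.597 = 8.351 mg/L.
Minimum DO = C_s − D_c = 9.90 − 8.351 = 1.549 mg/L.

t_c ≈ 2.57 d; D_c ≈ 8.35 mg/L; min DO ≈ 1.55 mg/L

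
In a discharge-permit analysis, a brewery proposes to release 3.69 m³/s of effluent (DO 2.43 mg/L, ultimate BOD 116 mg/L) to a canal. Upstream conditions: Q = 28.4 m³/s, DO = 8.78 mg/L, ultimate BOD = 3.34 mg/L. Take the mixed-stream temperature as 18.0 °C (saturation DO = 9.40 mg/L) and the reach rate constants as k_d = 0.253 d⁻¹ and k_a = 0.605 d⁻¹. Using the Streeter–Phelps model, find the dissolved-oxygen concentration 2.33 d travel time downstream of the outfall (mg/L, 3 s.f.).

DO ≈ 5.44 mg/L

Mixed DO = (28.4×8.78 + 3.69×2.43)/(28.4+3.69) = 258.3/32.09 = 8.050 mg/L.
Mixed L₀ = (28.4×3.34 + 3.69×116)/(32.09) = 522.9/32.09 = 16.29 mg/L.
Initial deficit D₀ = C_s − DO₀ = 9.40 − 8.050 = 1.350 mg/L.
D(2.33) = [0.253×16.29/(0.605−0.253)](e^(−0.253×2.33) − e^(−0.605×2.33)) + 1.350 e^(−0.605×2.33)
= 11.71 × (0.5546 − 0.2442) + 1.350 × 0.2442 = 3.965 mg/L.
DO = 9.40 − 3.965 = 5.435 mg/L.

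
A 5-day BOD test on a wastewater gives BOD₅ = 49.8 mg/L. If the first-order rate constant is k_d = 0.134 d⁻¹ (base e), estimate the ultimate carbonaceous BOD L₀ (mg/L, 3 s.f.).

L₀ ≈ 102 mg/L

BOD₅ = L₀(1 − e^(−5k_d)) ⇒ L₀ = BOD₅ / (1 − e^(−5×0.134))
= 49.8 / (1 − 0.5117) = 49.8 / 0.4883 = 102.0 mg/L.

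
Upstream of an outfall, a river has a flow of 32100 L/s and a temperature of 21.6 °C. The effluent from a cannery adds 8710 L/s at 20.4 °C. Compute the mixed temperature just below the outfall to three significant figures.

21.3 °C

Flow-weighted mixing: C = (Q_r C_r + Q_w C_w)/(Q_r + Q_w)
= (32100×21.6 + 8710×20.4)/(32100 + 8710) = 871000/40810 = 21.34 °C.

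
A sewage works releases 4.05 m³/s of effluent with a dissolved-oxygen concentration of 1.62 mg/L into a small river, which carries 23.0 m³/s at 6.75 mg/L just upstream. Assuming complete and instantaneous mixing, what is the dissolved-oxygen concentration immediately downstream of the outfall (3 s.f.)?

Flow-weighted mixing: C = (Q_r C_r + Q_w C_w)/(Q_r + Q_w)
= (23.0×6.75 + 4.05×1.62)/(23.0 + 4.05) = 161.8/27.05 = 5.982 mg/L.

5.98 mg/L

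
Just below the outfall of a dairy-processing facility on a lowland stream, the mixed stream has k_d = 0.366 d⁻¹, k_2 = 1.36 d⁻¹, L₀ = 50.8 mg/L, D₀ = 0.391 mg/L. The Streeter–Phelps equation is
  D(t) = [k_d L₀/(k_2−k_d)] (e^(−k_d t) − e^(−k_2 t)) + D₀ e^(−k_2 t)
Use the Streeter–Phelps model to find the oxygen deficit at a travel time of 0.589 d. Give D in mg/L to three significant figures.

k_d L₀/(k_2−k_d) = 0.366×50.8/(1.36−0.366) = 18.59/0.9940 = 18.71 mg/L.
e^(−k_d t) = e^(−0.366×0.5890) = 0.8061; e^(−k_2 t) = e^(−1.36×0.5890) = 0.4489.
D = 18.71 × (0.8061 − 0.4489) + 0.391 × 0.4489 = 6.682 + 0.1755 = 6.857 mg/L.

D ≈ 6.86 mg/L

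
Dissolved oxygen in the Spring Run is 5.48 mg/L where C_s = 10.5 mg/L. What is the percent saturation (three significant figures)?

52.2 % saturation

% saturation = C/C_s × 100 = 5.48/10.5 × 100 = 52.2 %.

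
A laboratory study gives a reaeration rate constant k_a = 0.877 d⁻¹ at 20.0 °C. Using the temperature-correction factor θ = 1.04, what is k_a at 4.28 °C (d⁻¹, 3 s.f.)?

k_a ≈ 0.473 d⁻¹

k_a(T₂) = k_a(T₁) · θ^(T₂−T₁) = 0.877 × 1.04^(4.28−20.0)
= 0.877 × 1.04^-15.7 = 0.877 × 0.5398 = 0.4734 d⁻¹.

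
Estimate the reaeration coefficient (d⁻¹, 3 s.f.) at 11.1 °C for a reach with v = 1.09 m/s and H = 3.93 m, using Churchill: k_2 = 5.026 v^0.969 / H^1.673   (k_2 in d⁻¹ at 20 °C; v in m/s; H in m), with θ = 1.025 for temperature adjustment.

k_2(20) = 5.026 × 1.09^0.969 / 3.93^1.673 = 5.026 × 1.087 / 9.872 = 0.5534 d⁻¹.
k_2(11.1) = 0.5534 × 1.025^(11.1−20) = 0.5534 × 0.8027 = 0.4443 d⁻¹.

k_2 ≈ 0.444 d⁻¹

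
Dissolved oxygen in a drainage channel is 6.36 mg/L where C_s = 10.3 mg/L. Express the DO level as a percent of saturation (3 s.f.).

% saturation = C/C_s × 100 = 6.36/10.3 × 100 = 61.7 %.

61.7 % saturation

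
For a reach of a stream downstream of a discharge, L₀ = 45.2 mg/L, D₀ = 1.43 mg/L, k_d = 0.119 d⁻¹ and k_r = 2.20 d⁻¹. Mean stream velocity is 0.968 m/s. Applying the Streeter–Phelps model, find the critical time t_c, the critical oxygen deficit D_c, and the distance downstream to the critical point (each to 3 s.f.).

t_c ≈ 1.01 d; D_c ≈ 2.17 mg/L; x_c ≈ 84.9 km

With k_r/k_d = 18.49 and 1 − D₀(k_r−k_d)/(k_d L₀) = 0.4467,
t_c = ln(18.49 × 0.4467) / (2.20 − 0.119) = ln(8.259) / 2.081 = 2.111/2.081 = 1.015 d.
L(t_c) = L₀ e^(−k_d t_c) = 45.2 × 0.8863 = 40.06 mg/L, and at the critical point k_r D_c = k_d L, so D_c = (0.119/2.20) × 40.06 = 2.167 mg/L.
x_c = v t_c = 0.968 m/s × 1.015 d × 86400 s/d = 84850 m ≈ 84.9 km.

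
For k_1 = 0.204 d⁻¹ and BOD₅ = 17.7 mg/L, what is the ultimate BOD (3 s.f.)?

BOD₅ = L₀(1 − e^(−5k_1)) ⇒ L₀ = BOD₅ / (1 − e^(−5×0.204))
= 17.7 / (1 − 0.3606) = 17.7 / 0.6394 = 27.68 mg/L.

L₀ ≈ 27.7 mg/L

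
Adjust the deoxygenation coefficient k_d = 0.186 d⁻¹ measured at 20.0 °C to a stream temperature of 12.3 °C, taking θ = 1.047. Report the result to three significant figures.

k_d(T₂) = k_d(T₁) · θ^(T₂−T₁) = 0.186 × 1.047^(12.3−20.0)
= 0.186 × 1.047^-7.70 = 0.186 × 0.7021 = 0.1306 d⁻¹.

k_d ≈ 0.131 d⁻¹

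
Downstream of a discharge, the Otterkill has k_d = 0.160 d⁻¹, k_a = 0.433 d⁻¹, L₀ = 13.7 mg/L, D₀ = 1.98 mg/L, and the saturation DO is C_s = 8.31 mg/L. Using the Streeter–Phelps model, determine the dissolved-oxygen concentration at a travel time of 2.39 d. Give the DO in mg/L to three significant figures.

k_d L₀/(k_a−k_d) = 0.160×13.7/(0.433−0.160) = 2.192/0.2730 = 8.029 mg/L.
e^(−k_d t) = e^(−0.160×2.390) = 0.6822; e^(−k_a t) = e^(−0.433×2.390) = 0.3553.
D = 8.029 × (0.6822 − 0.3553) + 1.98 × 0.3553 = 2.625 + 0.7034 = 3.329 mg/L.
DO = C_s − D = 8.31 − 3.329 = 4.981 mg/L.

DO ≈ 4.98 mg/L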